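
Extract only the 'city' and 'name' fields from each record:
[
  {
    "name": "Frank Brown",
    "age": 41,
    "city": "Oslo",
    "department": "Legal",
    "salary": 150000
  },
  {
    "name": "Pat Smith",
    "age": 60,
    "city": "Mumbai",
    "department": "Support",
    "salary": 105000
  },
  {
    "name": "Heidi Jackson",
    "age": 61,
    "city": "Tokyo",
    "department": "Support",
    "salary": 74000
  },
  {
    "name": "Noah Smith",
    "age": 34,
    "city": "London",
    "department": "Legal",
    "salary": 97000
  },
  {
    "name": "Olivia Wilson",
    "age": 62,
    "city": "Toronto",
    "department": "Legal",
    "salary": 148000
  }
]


Original: 5 records with fields: name, age, city, department, salary
Keep: ['city', 'name']
Drop: ['age', 'department', 'salary']
Result: 5 records, 2 fields each

[
  {
    "city": "Oslo",
    "name": "Frank Brown"
  },
  {
    "city": "Mumbai",
    "name": "Pat Smith"
  },
  {
    "city": "Tokyo",
    "name": "Heidi Jackson"
  },
  {
    "city": "London",
    "name": "Noah Smith"
  },
  {
    "city": "Toronto",
    "name": "Olivia Wilson"
  }
]


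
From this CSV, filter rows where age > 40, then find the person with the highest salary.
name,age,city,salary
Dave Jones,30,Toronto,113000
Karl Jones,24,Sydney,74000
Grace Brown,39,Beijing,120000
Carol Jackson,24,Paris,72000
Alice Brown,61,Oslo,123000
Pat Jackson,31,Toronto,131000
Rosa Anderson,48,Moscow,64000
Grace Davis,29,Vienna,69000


Filter: age > 40
Sort by: salary (descending)

Filtered records (2):
  Alice Brown, age 61, salary $123000
  Rosa Anderson, age 48, salary $64000

Highest salary: Alice Brown ($123000)

Alice Brown


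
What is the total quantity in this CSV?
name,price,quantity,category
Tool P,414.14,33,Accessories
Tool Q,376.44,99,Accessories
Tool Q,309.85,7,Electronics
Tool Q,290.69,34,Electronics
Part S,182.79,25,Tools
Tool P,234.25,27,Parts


Computing total quantity:
Values: [33, 99, 7, 34, 25, 27]
Sum = 225

225


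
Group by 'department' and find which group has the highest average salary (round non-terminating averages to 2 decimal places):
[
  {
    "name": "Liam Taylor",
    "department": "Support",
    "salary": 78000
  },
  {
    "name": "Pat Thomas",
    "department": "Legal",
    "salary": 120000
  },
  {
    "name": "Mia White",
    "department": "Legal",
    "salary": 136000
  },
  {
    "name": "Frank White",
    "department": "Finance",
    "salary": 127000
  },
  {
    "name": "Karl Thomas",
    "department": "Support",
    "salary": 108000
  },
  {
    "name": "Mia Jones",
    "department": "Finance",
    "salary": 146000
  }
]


Group by: department

Groups:
  Finance: 2 people, avg salary = 273000/2 = $136500
  Legal: 2 people, avg salary = 256000/2 = $128000
  Support: 2 people, avg salary = 186000/2 = $93000

Highest average salary: Finance ($136500)

Finance ($136500)


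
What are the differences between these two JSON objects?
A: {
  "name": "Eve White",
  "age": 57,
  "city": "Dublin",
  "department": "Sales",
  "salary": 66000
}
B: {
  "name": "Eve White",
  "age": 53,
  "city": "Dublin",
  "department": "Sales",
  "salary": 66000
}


Comparing each field (in key order):
  name: same
  age: DIFFERENT
  city: same
  department: same
  salary: same
Differences:
  age: 57 -> 53

1 field(s) changed

1 change: age


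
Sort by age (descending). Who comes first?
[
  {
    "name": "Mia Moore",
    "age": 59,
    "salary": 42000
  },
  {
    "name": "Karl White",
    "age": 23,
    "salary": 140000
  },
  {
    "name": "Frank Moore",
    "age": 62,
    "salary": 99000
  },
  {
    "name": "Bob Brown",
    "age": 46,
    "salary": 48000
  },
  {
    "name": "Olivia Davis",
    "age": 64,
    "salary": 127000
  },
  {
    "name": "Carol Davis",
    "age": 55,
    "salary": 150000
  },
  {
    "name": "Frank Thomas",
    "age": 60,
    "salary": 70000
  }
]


Sort by: age (descending)

Sorted order:
  1. Olivia Davis (age = 64)
  2. Frank Moore (age = 62)
  3. Frank Thomas (age = 60)
  4. Mia Moore (age = 59)
  5. Carol Davis (age = 55)
  6. Bob Brown (age = 46)
  7. Karl White (age = 23)

First: Olivia Davis

Olivia Davis


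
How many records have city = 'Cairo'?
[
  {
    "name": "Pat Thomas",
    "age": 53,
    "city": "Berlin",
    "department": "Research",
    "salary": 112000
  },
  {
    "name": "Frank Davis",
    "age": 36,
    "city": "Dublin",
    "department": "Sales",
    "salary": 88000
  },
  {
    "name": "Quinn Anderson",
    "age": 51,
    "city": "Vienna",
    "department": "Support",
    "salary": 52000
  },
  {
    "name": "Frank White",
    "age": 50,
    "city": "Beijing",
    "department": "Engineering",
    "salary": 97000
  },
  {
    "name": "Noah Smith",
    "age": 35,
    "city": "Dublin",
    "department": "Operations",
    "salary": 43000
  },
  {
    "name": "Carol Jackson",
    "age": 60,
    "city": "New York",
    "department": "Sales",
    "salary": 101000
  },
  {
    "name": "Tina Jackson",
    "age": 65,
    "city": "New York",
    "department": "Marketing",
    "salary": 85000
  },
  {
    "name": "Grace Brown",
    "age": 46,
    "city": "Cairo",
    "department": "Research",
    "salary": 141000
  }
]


Data: 8 records
Condition: city = 'Cairo'

Checking each record:
  Pat Thomas: Berlin
  Frank Davis: Dublin
  Quinn Anderson: Vienna
  Frank White: Beijing
  Noah Smith: Dublin
  Carol Jackson: New York
  Tina Jackson: New York
  Grace Brown: Cairo MATCH

Count: 1

1


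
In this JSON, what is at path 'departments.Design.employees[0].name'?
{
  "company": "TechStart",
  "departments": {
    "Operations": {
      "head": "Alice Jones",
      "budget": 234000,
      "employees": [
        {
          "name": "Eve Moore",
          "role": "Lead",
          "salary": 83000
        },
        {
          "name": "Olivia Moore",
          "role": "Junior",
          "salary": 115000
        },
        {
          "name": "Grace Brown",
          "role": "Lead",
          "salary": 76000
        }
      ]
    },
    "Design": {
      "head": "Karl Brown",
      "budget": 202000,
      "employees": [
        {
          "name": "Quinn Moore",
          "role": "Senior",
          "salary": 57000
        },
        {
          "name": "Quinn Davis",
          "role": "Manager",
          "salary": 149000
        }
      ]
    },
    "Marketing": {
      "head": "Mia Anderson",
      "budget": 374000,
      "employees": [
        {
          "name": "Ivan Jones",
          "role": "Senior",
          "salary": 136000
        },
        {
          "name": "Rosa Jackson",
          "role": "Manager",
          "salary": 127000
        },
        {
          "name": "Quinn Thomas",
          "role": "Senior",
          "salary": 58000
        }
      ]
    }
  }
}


Path: departments.Design.employees[0].name

Navigate:
  -> departments
  -> Design
  -> employees[0].name = 'Quinn Moore'

Quinn Moore


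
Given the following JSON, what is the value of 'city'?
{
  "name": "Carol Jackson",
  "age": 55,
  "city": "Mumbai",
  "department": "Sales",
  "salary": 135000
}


Looking up field 'city'
Value: Mumbai

Mumbai


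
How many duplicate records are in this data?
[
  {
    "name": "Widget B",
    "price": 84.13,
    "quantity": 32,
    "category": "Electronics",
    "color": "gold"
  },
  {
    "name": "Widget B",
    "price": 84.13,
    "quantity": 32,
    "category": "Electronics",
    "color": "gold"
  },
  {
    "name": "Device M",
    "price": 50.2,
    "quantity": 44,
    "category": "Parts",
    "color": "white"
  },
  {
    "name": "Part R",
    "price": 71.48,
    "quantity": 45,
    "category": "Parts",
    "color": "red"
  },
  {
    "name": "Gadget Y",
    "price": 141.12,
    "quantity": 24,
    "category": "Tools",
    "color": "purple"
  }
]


Checking 5 records for duplicates:

  Row 1: Widget B ($84.13, qty 32)
  Row 2: Widget B ($84.13, qty 32) <-- DUPLICATE
  Row 3: Device M ($50.2, qty 44)
  Row 4: Part R ($71.48, qty 45)
  Row 5: Gadget Y ($141.12, qty 24)

Duplicates found: 1
Unique records: 4

1 duplicates, 4 unique


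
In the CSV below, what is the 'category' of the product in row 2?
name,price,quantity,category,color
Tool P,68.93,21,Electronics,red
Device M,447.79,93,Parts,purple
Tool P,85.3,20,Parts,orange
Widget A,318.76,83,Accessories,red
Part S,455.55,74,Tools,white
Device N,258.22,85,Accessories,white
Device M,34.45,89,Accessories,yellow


Query: Row 2 ('Device M'), column 'category'
Value: Parts

Parts


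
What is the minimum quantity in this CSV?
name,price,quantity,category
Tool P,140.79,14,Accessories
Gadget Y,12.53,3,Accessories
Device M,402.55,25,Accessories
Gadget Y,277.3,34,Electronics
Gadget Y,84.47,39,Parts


Computing minimum quantity:
Values: [14, 3, 25, 34, 39]
Min = 3

3


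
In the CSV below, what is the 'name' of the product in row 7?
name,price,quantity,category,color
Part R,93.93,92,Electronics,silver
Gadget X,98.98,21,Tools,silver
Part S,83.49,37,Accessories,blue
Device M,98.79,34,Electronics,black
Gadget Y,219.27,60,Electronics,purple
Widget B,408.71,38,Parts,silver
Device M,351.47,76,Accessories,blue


Query: Row 7 ('Device M'), column 'name'
Value: Device M

Device M


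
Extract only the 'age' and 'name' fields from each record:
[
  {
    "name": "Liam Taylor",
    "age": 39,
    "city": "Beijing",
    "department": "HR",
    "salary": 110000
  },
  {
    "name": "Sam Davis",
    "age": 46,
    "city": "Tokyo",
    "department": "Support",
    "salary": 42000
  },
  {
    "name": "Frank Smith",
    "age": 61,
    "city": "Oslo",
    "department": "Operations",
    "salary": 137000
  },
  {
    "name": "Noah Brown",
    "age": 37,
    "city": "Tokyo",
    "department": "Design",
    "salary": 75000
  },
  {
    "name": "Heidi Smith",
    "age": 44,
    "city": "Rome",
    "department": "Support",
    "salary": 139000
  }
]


Original: 5 records with fields: name, age, city, department, salary
Keep: ['age', 'name']
Drop: ['city', 'department', 'salary']
Result: 5 records, 2 fields each

[
  {
    "age": 39,
    "name": "Liam Taylor"
  },
  {
    "age": 46,
    "name": "Sam Davis"
  },
  {
    "age": 61,
    "name": "Frank Smith"
  },
  {
    "age": 37,
    "name": "Noah Brown"
  },
  {
    "age": 44,
    "name": "Heidi Smith"
  }
]


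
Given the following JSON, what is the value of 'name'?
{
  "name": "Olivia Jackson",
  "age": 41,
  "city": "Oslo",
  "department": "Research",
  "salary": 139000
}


Looking up field 'name'
Value: Olivia Jackson

Olivia Jackson


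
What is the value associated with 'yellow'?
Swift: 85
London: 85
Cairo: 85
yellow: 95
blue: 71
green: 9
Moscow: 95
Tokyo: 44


Looking up key 'yellow'
Value: 95

95


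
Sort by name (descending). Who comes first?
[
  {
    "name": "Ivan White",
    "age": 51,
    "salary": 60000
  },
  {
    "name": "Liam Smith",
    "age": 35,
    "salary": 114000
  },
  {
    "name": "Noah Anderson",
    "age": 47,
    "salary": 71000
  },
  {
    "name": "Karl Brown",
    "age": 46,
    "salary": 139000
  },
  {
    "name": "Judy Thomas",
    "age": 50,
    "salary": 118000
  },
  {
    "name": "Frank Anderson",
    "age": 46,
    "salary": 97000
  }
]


Sort by: name (descending)

Sorted order:
  1. Noah Anderson (name = Noah Anderson)
  2. Liam Smith (name = Liam Smith)
  3. Karl Brown (name = Karl Brown)
  4. Judy Thomas (name = Judy Thomas)
  5. Ivan White (name = Ivan White)
  6. Frank Anderson (name = Frank Anderson)

First: Noah Anderson

Noah Anderson


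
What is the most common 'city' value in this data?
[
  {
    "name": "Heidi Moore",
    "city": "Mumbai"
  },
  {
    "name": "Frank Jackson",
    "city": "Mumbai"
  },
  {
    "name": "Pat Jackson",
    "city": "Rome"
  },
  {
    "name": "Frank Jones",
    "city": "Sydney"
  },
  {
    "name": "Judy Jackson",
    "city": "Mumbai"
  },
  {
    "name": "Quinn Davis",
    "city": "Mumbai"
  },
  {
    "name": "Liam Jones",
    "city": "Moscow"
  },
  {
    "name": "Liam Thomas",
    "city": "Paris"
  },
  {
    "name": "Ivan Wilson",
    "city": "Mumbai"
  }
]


Counting 'city' values across 9 records:

  Mumbai: 5 #####
  Rome: 1 #
  Sydney: 1 #
  Moscow: 1 #
  Paris: 1 #

Most common: Mumbai (5 times)

Mumbai (5 times)


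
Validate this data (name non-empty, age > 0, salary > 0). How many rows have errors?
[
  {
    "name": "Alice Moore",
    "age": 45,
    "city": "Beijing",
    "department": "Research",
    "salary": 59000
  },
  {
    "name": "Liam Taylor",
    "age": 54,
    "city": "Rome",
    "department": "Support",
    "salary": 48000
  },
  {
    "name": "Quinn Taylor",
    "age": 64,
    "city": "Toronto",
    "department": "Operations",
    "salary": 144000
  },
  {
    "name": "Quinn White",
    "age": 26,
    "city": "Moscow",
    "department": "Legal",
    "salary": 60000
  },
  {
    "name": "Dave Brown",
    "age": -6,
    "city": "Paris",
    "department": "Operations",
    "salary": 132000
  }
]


Validating 5 records:
Rules: name non-empty, age > 0, salary > 0

  Row 1 (Alice Moore): OK
  Row 2 (Liam Taylor): OK
  Row 3 (Quinn Taylor): OK
  Row 4 (Quinn White): OK
  Row 5 (Dave Brown): negative age: -6

Total errors: 1

1 errors


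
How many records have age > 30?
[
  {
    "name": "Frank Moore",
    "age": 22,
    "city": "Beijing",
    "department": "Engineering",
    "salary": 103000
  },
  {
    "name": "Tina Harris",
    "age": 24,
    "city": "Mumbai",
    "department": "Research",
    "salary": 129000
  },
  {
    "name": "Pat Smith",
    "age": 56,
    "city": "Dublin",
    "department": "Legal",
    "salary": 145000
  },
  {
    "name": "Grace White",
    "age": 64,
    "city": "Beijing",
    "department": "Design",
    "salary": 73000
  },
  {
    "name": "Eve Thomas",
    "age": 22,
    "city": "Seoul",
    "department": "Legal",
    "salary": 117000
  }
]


Data: 5 records
Condition: age > 30

Checking each record:
  Frank Moore: 22
  Tina Harris: 24
  Pat Smith: 56 MATCH
  Grace White: 64 MATCH
  Eve Thomas: 22

Count: 2

2


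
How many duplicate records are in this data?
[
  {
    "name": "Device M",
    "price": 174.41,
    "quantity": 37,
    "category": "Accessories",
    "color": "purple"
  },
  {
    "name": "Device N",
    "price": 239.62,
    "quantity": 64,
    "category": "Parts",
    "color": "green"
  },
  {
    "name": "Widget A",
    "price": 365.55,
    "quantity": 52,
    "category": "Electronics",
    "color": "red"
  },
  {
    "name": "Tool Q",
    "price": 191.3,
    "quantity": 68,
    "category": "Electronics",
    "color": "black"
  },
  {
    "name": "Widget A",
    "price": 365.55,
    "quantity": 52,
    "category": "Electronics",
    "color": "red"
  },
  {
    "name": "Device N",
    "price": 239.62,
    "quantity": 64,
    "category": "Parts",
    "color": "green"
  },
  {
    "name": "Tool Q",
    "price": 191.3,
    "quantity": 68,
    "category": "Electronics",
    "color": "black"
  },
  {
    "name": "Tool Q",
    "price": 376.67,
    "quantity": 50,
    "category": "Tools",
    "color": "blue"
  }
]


Checking 8 records for duplicates:

  Row 1: Device M ($174.41, qty 37)
  Row 2: Device N ($239.62, qty 64)
  Row 3: Widget A ($365.55, qty 52)
  Row 4: Tool Q ($191.3, qty 68)
  Row 5: Widget A ($365.55, qty 52) <-- DUPLICATE
  Row 6: Device N ($239.62, qty 64) <-- DUPLICATE
  Row 7: Tool Q ($191.3, qty 68) <-- DUPLICATE
  Row 8: Tool Q ($376.67, qty 50)

Duplicates found: 3
Unique records: 5

3 duplicates, 5 unique


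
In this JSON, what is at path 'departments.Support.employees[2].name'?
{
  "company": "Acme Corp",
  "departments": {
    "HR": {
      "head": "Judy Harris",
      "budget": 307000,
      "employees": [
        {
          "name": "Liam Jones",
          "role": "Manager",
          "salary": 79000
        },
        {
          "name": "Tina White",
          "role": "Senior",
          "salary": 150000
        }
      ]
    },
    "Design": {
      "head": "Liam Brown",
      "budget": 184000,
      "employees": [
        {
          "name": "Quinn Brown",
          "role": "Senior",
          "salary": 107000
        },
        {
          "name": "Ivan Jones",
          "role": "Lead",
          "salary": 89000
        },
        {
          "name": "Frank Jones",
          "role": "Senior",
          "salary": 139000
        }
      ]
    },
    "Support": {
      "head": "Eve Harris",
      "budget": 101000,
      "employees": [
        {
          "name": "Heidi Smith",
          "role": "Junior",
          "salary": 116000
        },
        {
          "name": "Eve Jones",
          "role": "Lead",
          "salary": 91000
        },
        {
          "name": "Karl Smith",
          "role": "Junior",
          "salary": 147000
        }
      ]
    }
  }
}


Path: departments.Support.employees[2].name

Navigate:
  -> departments
  -> Support
  -> employees[2].name = 'Karl Smith'

Karl Smith


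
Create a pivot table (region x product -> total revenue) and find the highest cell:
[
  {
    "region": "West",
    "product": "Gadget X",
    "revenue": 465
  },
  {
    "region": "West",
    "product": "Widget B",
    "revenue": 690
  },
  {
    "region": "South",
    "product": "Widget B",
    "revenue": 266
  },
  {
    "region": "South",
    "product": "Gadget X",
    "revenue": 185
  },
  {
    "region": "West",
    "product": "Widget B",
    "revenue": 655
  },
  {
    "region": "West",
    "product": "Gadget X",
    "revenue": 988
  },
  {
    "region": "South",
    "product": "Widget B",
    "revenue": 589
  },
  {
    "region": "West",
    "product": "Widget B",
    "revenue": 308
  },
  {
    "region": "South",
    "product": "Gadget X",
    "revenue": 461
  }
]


Pivot: region (rows) x product (columns) -> total revenue

     Gadget X      Widget B    
South          646           855  
West          1453          1653  

Highest: West / Widget B = $1653

West / Widget B = $1653


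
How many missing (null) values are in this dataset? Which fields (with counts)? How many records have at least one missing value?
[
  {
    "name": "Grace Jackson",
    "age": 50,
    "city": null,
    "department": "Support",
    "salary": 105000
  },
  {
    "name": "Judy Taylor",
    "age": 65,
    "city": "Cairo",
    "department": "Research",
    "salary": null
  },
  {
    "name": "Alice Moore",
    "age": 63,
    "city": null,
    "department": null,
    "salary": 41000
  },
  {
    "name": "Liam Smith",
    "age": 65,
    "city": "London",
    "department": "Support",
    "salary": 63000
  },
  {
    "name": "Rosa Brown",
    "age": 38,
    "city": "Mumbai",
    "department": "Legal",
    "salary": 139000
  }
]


Checking for missing (null) values in 5 records:

  Grace Jackson: city
  Judy Taylor: salary
  Alice Moore: city, department
  Liam Smith: complete
  Rosa Brown: complete

Per field:
  name: 0 missing
  age: 0 missing
  city: 2 missing
  department: 1 missing
  salary: 1 missing

Total missing values: 4
Records with any missing: 3

4 missing values (city: 2, department: 1, salary: 1); 3 incomplete records


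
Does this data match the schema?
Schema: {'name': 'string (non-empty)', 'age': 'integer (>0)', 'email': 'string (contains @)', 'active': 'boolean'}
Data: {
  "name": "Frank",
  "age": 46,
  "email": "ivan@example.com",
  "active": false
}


Validating each field against schema:
  name: OK (non-empty string)
  age: OK (positive integer)
  email: OK (string with @)
  active: OK (boolean)

Result: VALID

VALID


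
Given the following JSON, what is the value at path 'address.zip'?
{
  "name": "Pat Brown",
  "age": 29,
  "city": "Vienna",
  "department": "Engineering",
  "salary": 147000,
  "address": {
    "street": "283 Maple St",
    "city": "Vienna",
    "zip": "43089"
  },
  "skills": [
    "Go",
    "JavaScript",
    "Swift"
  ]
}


Query: address.zip
Path: address -> zip
Value: 43089

43089


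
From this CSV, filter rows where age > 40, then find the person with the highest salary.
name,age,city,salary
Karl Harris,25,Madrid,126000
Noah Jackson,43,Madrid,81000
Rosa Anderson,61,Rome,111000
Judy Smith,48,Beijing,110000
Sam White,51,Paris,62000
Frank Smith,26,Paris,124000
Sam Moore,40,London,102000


Filter: age > 40
Sort by: salary (descending)

Filtered records (4):
  Rosa Anderson, age 61, salary $111000
  Judy Smith, age 48, salary $110000
  Noah Jackson, age 43, salary $81000
  Sam White, age 51, salary $62000

Highest salary: Rosa Anderson ($111000)

Rosa Anderson


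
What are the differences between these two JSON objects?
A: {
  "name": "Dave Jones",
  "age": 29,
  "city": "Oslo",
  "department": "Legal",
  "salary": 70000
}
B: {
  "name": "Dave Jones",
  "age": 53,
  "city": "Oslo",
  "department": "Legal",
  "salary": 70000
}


Comparing each field (in key order):
  name: same
  age: DIFFERENT
  city: same
  department: same
  salary: same
Differences:
  age: 29 -> 53

1 field(s) changed

1 change: age


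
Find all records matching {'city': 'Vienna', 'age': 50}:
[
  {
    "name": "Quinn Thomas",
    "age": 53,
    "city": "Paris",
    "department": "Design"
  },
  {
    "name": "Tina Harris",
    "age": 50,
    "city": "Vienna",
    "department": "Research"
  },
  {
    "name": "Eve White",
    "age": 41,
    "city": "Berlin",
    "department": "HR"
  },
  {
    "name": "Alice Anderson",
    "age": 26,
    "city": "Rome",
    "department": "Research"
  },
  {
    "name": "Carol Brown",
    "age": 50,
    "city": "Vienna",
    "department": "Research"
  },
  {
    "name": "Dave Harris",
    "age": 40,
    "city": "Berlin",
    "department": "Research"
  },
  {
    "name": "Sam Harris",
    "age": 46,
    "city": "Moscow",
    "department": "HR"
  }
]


Search criteria: {'city': 'Vienna', 'age': 50}

Checking 7 records:
  Quinn Thomas: {city: Paris, age: 53}
  Tina Harris: {city: Vienna, age: 50} <-- MATCH
  Eve White: {city: Berlin, age: 41}
  Alice Anderson: {city: Rome, age: 26}
  Carol Brown: {city: Vienna, age: 50} <-- MATCH
  Dave Harris: {city: Berlin, age: 40}
  Sam Harris: {city: Moscow, age: 46}

Matches: ["Tina Harris", "Carol Brown"]

["Tina Harris", "Carol Brown"]


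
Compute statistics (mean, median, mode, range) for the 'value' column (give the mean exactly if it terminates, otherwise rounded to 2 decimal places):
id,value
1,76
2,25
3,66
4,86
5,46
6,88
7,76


Data: [76, 25, 66, 86, 46, 88, 76]
Count: 7
Sum: 463
Mean: 463/7 ≈ 66.14 (rounded to 2 decimal places)
Sorted: [25, 46, 66, 76, 76, 86, 88]
Median: 76.0
Mode: 76 (2 times)
Range: 88 - 25 = 63
Min: 25, Max: 88

mean≈66.14, median=76.0, mode=76, range=63


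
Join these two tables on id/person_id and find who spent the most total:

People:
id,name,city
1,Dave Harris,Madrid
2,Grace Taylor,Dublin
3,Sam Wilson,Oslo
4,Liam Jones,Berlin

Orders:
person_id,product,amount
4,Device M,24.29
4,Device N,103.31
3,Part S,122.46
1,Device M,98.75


Join on: people.id = orders.person_id

Joined rows:
  Liam Jones (Berlin) bought Device M for $24.29
  Liam Jones (Berlin) bought Device N for $103.31
  Sam Wilson (Oslo) bought Part S for $122.46
  Dave Harris (Madrid) bought Device M for $98.75

Total per person:
  Liam Jones: $127.60
  Sam Wilson: $122.46
  Dave Harris: $98.75

Top spender: Liam Jones ($127.60)

Liam Jones ($127.60)


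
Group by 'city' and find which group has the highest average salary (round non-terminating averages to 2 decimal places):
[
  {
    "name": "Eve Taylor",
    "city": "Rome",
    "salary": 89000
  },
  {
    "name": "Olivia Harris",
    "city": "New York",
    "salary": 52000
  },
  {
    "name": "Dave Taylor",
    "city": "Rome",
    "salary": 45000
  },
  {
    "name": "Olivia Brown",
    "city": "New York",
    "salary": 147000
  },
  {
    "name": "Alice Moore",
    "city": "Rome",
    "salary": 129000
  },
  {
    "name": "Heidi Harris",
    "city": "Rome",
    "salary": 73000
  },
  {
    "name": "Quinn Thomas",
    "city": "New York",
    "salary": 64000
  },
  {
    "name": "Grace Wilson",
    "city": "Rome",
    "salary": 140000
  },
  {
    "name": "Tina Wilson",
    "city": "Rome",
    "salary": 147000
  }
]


Group by: city

Groups:
  New York: 3 people, avg salary = 263000/3 ≈ $87666.67
  Rome: 6 people, avg salary = 623000/6 ≈ $103833.33

Highest average salary: Rome (≈$103833.33)

Rome (≈$103833.33)


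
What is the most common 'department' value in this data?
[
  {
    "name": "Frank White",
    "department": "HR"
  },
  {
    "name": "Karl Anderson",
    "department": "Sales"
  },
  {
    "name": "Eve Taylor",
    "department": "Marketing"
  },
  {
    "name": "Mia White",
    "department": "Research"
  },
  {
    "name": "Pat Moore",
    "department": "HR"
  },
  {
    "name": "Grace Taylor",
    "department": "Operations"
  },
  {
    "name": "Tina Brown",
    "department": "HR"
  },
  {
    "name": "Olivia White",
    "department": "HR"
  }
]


Counting 'department' values across 8 records:

  HR: 4 ####
  Sales: 1 #
  Marketing: 1 #
  Research: 1 #
  Operations: 1 #

Most common: HR (4 times)

HR (4 times)


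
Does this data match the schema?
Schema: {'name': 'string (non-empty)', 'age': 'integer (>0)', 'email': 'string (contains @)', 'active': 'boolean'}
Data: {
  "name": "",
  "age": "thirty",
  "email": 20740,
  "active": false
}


Validating each field against schema:
  name: FAIL ("" is an empty string)
  age: FAIL ("thirty" is not an integer)
  email: FAIL (20740 is not a string)
  active: OK (boolean)

Result: INVALID (3 errors: name, age, email)

INVALID (3 errors: name, age, email)


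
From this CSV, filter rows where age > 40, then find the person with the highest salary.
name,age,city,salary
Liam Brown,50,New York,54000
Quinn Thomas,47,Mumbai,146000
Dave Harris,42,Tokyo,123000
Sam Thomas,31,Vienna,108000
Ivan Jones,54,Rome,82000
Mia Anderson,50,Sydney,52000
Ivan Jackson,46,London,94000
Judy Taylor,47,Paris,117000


Filter: age > 40
Sort by: salary (descending)

Filtered records (7):
  Quinn Thomas, age 47, salary $146000
  Dave Harris, age 42, salary $123000
  Judy Taylor, age 47, salary $117000
  Ivan Jackson, age 46, salary $94000
  Ivan Jones, age 54, salary $82000
  Liam Brown, age 50, salary $54000
  Mia Anderson, age 50, salary $52000

Highest salary: Quinn Thomas ($146000)

Quinn Thomas


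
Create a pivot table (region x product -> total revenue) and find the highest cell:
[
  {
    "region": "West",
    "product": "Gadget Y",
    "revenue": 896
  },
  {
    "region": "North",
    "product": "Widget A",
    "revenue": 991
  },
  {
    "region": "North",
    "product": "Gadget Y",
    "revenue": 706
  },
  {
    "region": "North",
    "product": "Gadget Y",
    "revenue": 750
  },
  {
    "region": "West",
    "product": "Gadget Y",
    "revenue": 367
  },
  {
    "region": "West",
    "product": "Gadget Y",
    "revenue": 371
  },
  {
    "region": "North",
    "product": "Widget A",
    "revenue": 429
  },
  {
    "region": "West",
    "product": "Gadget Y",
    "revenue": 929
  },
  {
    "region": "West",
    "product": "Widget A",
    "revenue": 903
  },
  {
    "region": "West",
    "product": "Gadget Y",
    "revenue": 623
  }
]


Pivot: region (rows) x product (columns) -> total revenue

     Gadget Y      Widget A    
North         1456          1420  
West          3186           903  

Highest: West / Gadget Y = $3186

West / Gadget Y = $3186


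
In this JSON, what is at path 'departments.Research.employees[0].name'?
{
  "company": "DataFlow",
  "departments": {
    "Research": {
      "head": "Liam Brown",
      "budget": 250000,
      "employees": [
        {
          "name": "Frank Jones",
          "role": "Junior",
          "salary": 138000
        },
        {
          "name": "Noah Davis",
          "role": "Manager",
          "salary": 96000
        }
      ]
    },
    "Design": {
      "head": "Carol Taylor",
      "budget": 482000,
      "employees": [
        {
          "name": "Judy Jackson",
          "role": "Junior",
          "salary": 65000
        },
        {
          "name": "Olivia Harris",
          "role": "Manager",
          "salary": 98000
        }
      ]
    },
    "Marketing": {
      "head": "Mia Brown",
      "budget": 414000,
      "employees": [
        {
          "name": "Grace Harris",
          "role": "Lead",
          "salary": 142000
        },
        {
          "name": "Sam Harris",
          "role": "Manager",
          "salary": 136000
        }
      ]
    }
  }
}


Path: departments.Research.employees[0].name

Navigate:
  -> departments
  -> Research
  -> employees[0].name = 'Frank Jones'

Frank Jones


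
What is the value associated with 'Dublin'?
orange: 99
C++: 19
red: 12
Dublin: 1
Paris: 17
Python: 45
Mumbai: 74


Looking up key 'Dublin'
Value: 1

1


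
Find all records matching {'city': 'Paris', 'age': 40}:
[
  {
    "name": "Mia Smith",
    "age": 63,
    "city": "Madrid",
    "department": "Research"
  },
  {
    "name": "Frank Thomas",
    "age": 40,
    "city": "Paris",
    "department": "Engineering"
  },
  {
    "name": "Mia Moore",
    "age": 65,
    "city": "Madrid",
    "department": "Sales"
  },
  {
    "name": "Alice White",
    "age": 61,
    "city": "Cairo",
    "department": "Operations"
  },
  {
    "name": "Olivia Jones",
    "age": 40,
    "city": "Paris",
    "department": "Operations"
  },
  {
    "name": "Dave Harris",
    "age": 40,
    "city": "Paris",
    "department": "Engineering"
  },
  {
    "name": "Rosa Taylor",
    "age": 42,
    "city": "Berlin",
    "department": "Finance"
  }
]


Search criteria: {'city': 'Paris', 'age': 40}

Checking 7 records:
  Mia Smith: {city: Madrid, age: 63}
  Frank Thomas: {city: Paris, age: 40} <-- MATCH
  Mia Moore: {city: Madrid, age: 65}
  Alice White: {city: Cairo, age: 61}
  Olivia Jones: {city: Paris, age: 40} <-- MATCH
  Dave Harris: {city: Paris, age: 40} <-- MATCH
  Rosa Taylor: {city: Berlin, age: 42}

Matches: ["Frank Thomas", "Olivia Jones", "Dave Harris"]

["Frank Thomas", "Olivia Jones", "Dave Harris"]


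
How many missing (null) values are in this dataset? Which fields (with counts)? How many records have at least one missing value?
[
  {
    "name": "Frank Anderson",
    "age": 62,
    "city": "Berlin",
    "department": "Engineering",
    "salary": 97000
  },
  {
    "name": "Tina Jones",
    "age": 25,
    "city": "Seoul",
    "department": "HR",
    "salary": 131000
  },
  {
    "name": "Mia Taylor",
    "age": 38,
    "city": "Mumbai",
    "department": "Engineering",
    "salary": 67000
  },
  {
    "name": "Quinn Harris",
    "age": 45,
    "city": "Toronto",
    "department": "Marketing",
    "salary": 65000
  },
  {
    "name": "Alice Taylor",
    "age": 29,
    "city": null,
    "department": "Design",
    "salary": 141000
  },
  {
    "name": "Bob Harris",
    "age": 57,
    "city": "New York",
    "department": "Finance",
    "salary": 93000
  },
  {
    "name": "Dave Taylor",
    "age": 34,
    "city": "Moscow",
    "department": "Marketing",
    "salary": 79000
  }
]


Checking for missing (null) values in 7 records:

  Frank Anderson: complete
  Tina Jones: complete
  Mia Taylor: complete
  Quinn Harris: complete
  Alice Taylor: city
  Bob Harris: complete
  Dave Taylor: complete

Per field:
  name: 0 missing
  age: 0 missing
  city: 1 missing
  department: 0 missing
  salary: 0 missing

Total missing values: 1
Records with any missing: 1

1 missing values (city: 1); 1 incomplete records


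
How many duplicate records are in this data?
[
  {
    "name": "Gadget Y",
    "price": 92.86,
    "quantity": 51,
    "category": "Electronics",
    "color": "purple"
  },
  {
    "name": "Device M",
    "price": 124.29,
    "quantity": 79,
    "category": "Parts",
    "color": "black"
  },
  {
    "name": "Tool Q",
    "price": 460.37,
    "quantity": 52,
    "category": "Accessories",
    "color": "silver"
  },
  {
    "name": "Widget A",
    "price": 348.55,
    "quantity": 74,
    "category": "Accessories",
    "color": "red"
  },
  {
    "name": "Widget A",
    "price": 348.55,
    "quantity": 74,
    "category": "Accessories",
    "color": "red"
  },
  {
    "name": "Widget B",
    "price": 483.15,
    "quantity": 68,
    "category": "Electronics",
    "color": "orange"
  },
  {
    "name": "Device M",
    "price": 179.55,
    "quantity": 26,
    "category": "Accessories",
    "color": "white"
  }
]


Checking 7 records for duplicates:

  Row 1: Gadget Y ($92.86, qty 51)
  Row 2: Device M ($124.29, qty 79)
  Row 3: Tool Q ($460.37, qty 52)
  Row 4: Widget A ($348.55, qty 74)
  Row 5: Widget A ($348.55, qty 74) <-- DUPLICATE
  Row 6: Widget B ($483.15, qty 68)
  Row 7: Device M ($179.55, qty 26)

Duplicates found: 1
Unique records: 6

1 duplicates, 6 unique


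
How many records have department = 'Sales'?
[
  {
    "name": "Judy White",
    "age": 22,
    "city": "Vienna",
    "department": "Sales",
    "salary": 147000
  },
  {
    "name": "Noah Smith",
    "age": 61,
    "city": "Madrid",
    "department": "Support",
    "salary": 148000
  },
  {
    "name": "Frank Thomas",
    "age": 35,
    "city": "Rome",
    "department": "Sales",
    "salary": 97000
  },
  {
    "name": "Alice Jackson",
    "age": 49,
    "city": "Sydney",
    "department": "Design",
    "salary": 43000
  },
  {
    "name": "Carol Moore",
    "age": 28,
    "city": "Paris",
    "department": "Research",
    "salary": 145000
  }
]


Data: 5 records
Condition: department = 'Sales'

Checking each record:
  Judy White: Sales MATCH
  Noah Smith: Support
  Frank Thomas: Sales MATCH
  Alice Jackson: Design
  Carol Moore: Research

Count: 2

2


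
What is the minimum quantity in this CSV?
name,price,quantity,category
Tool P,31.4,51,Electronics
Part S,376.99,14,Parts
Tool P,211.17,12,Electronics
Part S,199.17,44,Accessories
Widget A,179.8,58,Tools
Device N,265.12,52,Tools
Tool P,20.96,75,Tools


Computing minimum quantity:
Values: [51, 14, 12, 44, 58, 52, 75]
Min = 12

12


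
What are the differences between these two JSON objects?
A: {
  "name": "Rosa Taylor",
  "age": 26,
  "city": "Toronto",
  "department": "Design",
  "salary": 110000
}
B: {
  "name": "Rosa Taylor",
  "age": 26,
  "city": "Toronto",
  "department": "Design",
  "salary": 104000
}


Comparing each field (in key order):
  name: same
  age: same
  city: same
  department: same
  salary: DIFFERENT
Differences:
  salary: 110000 -> 104000

1 field(s) changed

1 change: salary


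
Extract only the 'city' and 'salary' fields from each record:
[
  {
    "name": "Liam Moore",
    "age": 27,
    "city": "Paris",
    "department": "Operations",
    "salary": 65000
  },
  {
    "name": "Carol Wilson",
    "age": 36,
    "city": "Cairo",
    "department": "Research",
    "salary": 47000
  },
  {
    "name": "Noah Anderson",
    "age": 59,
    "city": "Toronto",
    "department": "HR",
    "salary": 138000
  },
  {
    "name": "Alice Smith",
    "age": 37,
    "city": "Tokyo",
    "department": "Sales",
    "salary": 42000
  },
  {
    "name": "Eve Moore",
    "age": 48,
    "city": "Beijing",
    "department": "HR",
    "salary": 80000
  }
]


Original: 5 records with fields: name, age, city, department, salary
Keep: ['city', 'salary']
Drop: ['name', 'age', 'department']
Result: 5 records, 2 fields each

[
  {
    "city": "Paris",
    "salary": 65000
  },
  {
    "city": "Cairo",
    "salary": 47000
  },
  {
    "city": "Toronto",
    "salary": 138000
  },
  {
    "city": "Tokyo",
    "salary": 42000
  },
  {
    "city": "Beijing",
    "salary": 80000
  }
]


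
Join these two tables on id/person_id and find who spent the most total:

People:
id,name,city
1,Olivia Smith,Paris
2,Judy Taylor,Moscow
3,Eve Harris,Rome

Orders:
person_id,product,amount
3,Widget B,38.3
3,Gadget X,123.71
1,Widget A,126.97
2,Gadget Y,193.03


Join on: people.id = orders.person_id

Joined rows:
  Eve Harris (Rome) bought Widget B for $38.3
  Eve Harris (Rome) bought Gadget X for $123.71
  Olivia Smith (Paris) bought Widget A for $126.97
  Judy Taylor (Moscow) bought Gadget Y for $193.03

Total per person:
  Judy Taylor: $193.03
  Eve Harris: $162.01
  Olivia Smith: $126.97

Top spender: Judy Taylor ($193.03)

Judy Taylor ($193.03)


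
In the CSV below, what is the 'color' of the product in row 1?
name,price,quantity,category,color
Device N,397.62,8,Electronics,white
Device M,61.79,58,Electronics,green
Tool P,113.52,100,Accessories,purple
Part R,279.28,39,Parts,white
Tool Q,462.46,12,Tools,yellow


Query: Row 1 ('Device N'), column 'color'
Value: white

white


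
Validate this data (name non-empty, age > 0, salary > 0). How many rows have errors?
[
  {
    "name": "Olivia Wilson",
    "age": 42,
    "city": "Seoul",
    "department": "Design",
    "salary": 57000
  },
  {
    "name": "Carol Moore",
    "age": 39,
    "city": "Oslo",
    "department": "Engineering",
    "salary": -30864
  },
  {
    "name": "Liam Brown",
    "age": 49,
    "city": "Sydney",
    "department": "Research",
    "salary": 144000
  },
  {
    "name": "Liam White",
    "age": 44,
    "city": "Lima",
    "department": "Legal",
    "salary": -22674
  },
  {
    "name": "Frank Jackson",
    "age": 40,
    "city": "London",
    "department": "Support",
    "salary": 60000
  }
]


Validating 5 records:
Rules: name non-empty, age > 0, salary > 0

  Row 1 (Olivia Wilson): OK
  Row 2 (Carol Moore): negative salary: -30864
  Row 3 (Liam Brown): OK
  Row 4 (Liam White): negative salary: -22674
  Row 5 (Frank Jackson): OK

Total errors: 2

2 errors


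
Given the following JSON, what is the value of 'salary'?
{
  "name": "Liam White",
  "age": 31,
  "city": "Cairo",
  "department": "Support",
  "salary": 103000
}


Looking up field 'salary'
Value: 103000

103000


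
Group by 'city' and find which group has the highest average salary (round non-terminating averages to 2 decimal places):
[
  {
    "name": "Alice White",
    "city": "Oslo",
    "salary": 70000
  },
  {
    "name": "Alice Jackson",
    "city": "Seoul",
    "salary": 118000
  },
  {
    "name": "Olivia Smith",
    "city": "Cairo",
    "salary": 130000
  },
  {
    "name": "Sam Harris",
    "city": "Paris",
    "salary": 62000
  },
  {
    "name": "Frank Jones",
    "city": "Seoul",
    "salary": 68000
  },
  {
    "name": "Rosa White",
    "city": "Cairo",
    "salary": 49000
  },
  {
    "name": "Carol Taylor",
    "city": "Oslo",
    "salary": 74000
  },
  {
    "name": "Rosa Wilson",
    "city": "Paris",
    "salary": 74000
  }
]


Group by: city

Groups:
  Cairo: 2 people, avg salary = 179000/2 = $89500
  Oslo: 2 people, avg salary = 144000/2 = $72000
  Paris: 2 people, avg salary = 136000/2 = $68000
  Seoul: 2 people, avg salary = 186000/2 = $93000

Highest average salary: Seoul ($93000)

Seoul ($93000)


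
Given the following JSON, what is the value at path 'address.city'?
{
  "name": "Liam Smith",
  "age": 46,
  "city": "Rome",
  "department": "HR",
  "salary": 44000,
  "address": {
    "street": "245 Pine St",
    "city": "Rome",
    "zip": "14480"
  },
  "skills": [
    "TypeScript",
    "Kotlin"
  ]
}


Query: address.city
Path: address -> city
Value: Rome

Rome


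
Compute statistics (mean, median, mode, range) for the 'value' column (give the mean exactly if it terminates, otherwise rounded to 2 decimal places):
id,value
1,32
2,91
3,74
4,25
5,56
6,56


Data: [32, 91, 74, 25, 56, 56]
Count: 6
Sum: 334
Mean: 334/6 ≈ 55.67 (rounded to 2 decimal places)
Sorted: [25, 32, 56, 56, 74, 91]
Median: 56.0
Mode: 56 (2 times)
Range: 91 - 25 = 66
Min: 25, Max: 91

mean≈55.67, median=56.0, mode=56, range=66


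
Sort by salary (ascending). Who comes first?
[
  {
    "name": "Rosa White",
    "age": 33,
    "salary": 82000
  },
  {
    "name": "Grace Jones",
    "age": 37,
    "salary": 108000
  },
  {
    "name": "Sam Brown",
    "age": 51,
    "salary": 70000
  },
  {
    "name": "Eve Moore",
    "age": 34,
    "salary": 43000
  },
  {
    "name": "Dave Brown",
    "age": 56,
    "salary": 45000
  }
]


Sort by: salary (ascending)

Sorted order:
  1. Eve Moore (salary = 43000)
  2. Dave Brown (salary = 45000)
  3. Sam Brown (salary = 70000)
  4. Rosa White (salary = 82000)
  5. Grace Jones (salary = 108000)

First: Eve Moore

Eve Moore


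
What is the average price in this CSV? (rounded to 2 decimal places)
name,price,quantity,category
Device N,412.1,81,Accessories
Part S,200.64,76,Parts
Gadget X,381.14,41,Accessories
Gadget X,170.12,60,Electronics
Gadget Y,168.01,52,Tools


Computing average price:
Values: [412.1, 200.64, 381.14, 170.12, 168.01]
Sum = 1332.01
Count = 5
Average = 1332.01/5 = 266.402 exactly -> 266.40 (rounded half-up to 2 decimal places)

266.40
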